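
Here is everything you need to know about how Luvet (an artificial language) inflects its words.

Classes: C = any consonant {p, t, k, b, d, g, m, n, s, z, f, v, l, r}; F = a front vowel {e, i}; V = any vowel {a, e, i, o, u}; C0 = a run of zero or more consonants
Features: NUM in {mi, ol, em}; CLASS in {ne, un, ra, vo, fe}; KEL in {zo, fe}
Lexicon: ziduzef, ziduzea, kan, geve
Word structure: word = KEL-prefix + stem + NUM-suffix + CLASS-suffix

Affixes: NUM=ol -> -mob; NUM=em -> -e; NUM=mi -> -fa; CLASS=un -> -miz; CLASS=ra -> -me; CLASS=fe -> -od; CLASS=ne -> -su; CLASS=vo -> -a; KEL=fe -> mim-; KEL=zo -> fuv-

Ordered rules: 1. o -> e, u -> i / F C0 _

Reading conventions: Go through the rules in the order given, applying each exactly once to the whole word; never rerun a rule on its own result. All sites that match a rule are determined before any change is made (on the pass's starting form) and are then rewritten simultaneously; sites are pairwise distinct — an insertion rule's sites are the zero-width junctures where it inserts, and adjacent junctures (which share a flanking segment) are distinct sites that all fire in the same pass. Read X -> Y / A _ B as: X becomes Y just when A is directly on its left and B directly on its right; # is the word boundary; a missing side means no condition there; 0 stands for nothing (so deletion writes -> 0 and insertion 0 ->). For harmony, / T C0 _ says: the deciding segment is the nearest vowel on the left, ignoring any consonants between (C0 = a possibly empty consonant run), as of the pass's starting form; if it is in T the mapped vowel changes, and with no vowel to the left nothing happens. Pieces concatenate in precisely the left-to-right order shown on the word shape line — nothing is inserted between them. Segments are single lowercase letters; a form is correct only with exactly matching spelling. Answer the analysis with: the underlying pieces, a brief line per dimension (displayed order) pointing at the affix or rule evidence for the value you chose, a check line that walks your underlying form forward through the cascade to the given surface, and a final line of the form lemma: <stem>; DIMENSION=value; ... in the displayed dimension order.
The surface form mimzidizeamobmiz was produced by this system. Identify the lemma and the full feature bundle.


underlying: mim-ziduzea-mob-miz
NUM=ol - signalled by the affix -mob
CLASS=un - signalled by the affix -miz
KEL=fe - signalled by the affix mim-
check: mimziduzeamobmiz -> mimzidizeamobmiz
lemma: ziduzea; NUM=ol; CLASS=un; KEL=fe


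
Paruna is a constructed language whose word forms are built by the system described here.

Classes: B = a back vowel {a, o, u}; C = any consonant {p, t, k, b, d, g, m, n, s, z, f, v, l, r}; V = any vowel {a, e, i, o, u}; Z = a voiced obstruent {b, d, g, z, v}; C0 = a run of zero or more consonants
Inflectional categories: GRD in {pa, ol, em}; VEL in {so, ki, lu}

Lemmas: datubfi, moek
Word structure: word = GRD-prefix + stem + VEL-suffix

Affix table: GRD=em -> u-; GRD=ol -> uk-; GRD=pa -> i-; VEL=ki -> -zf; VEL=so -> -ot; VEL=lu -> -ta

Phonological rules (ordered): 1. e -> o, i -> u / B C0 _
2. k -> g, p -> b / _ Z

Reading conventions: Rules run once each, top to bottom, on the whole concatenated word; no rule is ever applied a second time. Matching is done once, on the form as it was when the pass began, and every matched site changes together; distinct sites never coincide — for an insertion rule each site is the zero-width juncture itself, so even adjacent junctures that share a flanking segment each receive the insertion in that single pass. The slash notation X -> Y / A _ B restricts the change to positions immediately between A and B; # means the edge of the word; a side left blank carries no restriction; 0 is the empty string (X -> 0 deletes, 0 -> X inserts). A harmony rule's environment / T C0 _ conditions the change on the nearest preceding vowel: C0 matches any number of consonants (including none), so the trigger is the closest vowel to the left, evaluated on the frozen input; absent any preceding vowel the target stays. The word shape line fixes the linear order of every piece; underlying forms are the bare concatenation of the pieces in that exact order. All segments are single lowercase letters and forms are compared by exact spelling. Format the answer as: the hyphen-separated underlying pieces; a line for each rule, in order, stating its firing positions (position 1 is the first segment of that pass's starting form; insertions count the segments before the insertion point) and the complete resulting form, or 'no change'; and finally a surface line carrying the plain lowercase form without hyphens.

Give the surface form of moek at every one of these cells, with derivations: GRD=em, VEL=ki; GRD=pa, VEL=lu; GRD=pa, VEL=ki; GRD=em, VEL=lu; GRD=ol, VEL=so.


cell GRD=em, VEL=ki:
underlying: u-moek-zf
1. e -> o, i -> u / B C0 _: fires at position(s) 4: umookzf
2. k -> g, p -> b / _ Z: fires at position(s) 5: umoogzf
surface: umoogzf

cell GRD=pa, VEL=lu:
underlying: i-moek-ta
1. e -> o, i -> u / B C0 _: fires at position(s) 4: imookta
2. k -> g, p -> b / _ Z: no change
surface: imookta

cell GRD=pa, VEL=ki:
underlying: i-moek-zf
1. e -> o, i -> u / B C0 _: fires at position(s) 4: imookzf
2. k -> g, p -> b / _ Z: fires at position(s) 5: imoogzf
surface: imoogzf

cell GRD=em, VEL=lu:
underlying: u-moek-ta
1. e -> o, i -> u / B C0 _: fires at position(s) 4: umookta
2. k -> g, p -> b / _ Z: no change
surface: umookta

cell GRD=ol, VEL=so:
underlying: uk-moek-ot
1. e -> o, i -> u / B C0 _: fires at position(s) 5: ukmookot
2. k -> g, p -> b / _ Z: no change
surface: ukmookot


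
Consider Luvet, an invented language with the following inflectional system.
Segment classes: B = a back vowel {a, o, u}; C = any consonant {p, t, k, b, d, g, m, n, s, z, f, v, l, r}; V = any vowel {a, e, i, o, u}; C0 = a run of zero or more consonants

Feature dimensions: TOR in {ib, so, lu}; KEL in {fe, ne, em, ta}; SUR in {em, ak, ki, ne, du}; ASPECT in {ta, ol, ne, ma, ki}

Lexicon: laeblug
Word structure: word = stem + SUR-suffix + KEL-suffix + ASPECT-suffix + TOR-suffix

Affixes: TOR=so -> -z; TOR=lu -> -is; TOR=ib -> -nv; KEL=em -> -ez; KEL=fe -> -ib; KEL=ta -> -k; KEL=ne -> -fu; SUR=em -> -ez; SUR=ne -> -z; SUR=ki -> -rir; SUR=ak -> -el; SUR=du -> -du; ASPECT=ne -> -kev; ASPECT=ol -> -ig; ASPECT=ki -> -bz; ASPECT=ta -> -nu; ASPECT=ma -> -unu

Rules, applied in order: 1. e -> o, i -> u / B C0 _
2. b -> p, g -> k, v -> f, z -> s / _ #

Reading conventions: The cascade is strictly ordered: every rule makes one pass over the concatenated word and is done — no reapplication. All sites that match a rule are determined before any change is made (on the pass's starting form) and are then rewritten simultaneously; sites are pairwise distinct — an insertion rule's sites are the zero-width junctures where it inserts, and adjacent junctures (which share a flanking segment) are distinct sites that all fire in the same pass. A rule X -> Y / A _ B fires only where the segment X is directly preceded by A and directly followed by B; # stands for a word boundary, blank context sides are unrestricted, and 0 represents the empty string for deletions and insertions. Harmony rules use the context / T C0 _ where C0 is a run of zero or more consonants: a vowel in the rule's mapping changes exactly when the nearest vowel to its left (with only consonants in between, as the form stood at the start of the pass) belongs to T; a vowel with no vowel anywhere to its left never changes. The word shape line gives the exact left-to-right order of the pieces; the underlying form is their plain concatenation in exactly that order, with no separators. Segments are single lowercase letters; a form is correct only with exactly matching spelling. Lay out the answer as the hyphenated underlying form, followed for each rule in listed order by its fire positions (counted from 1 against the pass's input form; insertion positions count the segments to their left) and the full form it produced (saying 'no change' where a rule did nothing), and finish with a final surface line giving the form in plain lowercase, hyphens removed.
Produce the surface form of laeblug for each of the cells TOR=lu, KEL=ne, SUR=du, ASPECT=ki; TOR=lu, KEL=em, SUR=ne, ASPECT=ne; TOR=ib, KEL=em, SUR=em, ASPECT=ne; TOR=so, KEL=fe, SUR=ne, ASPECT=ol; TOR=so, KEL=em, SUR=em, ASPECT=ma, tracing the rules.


cell TOR=lu, KEL=ne, SUR=du, ASPECT=ki:
underlying: laeblug-du-fu-bz-is
1. e -> o, i -> u / B C0 _: fires at position(s) 3, 14: laoblugdufubzus
2. b -> p, g -> k, v -> f, z -> s / _ #: no change
surface: laoblugdufubzus

cell TOR=lu, KEL=em, SUR=ne, ASPECT=ne:
underlying: laeblug-z-ez-kev-is
1. e -> o, i -> u / B C0 _: fires at position(s) 3, 9: laoblugzozkevis
2. b -> p, g -> k, v -> f, z -> s / _ #: no change
surface: laoblugzozkevis

cell TOR=ib, KEL=em, SUR=em, ASPECT=ne:
underlying: laeblug-ez-ez-kev-nv
1. e -> o, i -> u / B C0 _: fires at position(s) 3, 8: laoblugozezkevnv
2. b -> p, g -> k, v -> f, z -> s / _ #: fires at position(s) 16: laoblugozezkevnf
surface: laoblugozezkevnf

cell TOR=so, KEL=fe, SUR=ne, ASPECT=ol:
underlying: laeblug-z-ib-ig-z
1. e -> o, i -> u / B C0 _: fires at position(s) 3, 9: laoblugzubigz
2. b -> p, g -> k, v -> f, z -> s / _ #: fires at position(s) 13: laoblugzubigs
surface: laoblugzubigs

cell TOR=so, KEL=em, SUR=em, ASPECT=ma:
underlying: laeblug-ez-ez-unu-z
1. e -> o, i -> u / B C0 _: fires at position(s) 3, 8: laoblugozezunuz
2. b -> p, g -> k, v -> f, z -> s / _ #: fires at position(s) 15: laoblugozezunus
surface: laoblugozezunus


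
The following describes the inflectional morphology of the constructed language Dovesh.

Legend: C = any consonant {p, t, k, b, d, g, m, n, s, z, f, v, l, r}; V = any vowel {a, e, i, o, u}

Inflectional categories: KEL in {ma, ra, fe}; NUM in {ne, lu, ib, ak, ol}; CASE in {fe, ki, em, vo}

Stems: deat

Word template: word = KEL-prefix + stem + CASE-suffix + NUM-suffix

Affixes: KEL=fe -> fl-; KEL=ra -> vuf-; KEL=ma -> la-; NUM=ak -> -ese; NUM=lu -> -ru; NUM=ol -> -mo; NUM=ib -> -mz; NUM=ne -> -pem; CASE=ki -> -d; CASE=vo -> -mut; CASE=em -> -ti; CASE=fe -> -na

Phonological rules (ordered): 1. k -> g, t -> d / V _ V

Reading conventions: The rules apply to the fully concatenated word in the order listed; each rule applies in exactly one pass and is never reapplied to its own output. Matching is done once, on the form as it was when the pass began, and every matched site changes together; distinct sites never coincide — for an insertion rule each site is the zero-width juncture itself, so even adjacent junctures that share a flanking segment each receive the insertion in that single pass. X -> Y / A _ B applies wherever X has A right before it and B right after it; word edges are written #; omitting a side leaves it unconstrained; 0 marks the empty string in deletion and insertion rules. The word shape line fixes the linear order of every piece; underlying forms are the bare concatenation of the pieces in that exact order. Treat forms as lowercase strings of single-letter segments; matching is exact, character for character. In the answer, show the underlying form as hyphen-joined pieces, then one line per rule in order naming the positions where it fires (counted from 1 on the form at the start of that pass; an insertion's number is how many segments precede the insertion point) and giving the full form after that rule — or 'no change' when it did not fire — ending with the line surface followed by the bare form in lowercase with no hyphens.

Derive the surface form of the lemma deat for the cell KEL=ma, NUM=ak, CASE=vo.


underlying: la-deat-mut-ese
1. k -> g, t -> d / V _ V: fires at position(s) 9: ladeatmudese
surface: ladeatmudese


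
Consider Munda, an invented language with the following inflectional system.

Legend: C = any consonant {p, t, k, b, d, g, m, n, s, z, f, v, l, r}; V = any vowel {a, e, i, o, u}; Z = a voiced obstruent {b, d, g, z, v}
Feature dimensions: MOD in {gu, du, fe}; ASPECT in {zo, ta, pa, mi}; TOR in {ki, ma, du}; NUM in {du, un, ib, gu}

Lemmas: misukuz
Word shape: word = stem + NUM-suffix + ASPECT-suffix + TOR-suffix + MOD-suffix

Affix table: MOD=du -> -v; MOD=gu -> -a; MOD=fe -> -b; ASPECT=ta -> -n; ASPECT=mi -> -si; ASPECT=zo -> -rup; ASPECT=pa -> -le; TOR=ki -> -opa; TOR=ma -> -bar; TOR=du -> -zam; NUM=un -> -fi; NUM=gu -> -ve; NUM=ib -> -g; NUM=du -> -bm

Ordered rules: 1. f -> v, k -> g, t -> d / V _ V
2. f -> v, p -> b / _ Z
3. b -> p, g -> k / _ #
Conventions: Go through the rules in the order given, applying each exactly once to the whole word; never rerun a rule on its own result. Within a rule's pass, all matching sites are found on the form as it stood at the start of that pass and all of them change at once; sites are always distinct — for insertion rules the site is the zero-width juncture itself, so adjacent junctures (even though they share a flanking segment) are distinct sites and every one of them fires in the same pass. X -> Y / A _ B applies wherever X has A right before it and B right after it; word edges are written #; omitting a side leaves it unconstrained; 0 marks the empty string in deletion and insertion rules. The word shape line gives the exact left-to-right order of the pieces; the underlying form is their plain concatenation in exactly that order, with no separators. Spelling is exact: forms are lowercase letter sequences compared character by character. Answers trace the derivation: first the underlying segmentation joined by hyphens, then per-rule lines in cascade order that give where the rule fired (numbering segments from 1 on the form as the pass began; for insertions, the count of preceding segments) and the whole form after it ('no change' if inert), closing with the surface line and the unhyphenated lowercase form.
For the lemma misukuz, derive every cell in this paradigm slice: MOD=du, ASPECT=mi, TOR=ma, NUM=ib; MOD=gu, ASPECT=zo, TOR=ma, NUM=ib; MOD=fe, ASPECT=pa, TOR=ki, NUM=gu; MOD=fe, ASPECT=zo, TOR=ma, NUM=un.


cell MOD=du, ASPECT=mi, TOR=ma, NUM=ib:
underlying: misukuz-g-si-bar-v
1. f -> v, k -> g, t -> d / V _ V: fires at position(s) 5: misuguzgsibarv
2. f -> v, p -> b / _ Z: no change
3. b -> p, g -> k / _ #: no change
surface: misuguzgsibarv

cell MOD=gu, ASPECT=zo, TOR=ma, NUM=ib:
underlying: misukuz-g-rup-bar-a
1. f -> v, k -> g, t -> d / V _ V: fires at position(s) 5: misuguzgrupbara
2. f -> v, p -> b / _ Z: fires at position(s) 11: misuguzgrubbara
3. b -> p, g -> k / _ #: no change
surface: misuguzgrubbara

cell MOD=fe, ASPECT=pa, TOR=ki, NUM=gu:
underlying: misukuz-ve-le-opa-b
1. f -> v, k -> g, t -> d / V _ V: fires at position(s) 5: misuguzveleopab
2. f -> v, p -> b / _ Z: no change
3. b -> p, g -> k / _ #: fires at position(s) 15: misuguzveleopap
surface: misuguzveleopap

cell MOD=fe, ASPECT=zo, TOR=ma, NUM=un:
underlying: misukuz-fi-rup-bar-b
1. f -> v, k -> g, t -> d / V _ V: fires at position(s) 5: misuguzfirupbarb
2. f -> v, p -> b / _ Z: fires at position(s) 12: misuguzfirubbarb
3. b -> p, g -> k / _ #: fires at position(s) 16: misuguzfirubbarp
surface: misuguzfirubbarp


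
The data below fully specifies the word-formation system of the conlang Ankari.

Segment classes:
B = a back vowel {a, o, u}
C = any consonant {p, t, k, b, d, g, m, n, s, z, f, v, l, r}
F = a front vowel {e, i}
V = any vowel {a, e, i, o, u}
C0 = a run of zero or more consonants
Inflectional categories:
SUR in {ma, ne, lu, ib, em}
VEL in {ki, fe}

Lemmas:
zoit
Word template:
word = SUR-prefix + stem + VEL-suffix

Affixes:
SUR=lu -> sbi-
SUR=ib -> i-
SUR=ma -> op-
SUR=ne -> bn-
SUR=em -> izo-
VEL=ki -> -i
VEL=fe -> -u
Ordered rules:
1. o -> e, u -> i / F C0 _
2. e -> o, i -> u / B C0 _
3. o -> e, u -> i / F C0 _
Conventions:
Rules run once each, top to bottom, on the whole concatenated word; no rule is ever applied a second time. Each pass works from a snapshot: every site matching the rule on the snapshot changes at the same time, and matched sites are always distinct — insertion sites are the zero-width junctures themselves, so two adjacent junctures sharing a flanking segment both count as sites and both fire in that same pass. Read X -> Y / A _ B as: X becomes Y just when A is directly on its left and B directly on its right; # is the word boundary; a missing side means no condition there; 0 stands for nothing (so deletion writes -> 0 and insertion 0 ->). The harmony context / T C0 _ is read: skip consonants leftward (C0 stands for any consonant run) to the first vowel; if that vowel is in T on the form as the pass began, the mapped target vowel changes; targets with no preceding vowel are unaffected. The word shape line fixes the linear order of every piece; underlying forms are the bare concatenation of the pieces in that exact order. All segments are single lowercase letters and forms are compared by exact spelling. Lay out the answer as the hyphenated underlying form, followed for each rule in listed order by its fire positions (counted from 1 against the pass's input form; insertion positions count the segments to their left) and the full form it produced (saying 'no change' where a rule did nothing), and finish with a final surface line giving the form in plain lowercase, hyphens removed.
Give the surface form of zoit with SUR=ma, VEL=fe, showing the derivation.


underlying: op-zoit-u
1. o -> e, u -> i / F C0 _: fires at position(s) 7: opzoiti
2. e -> o, i -> u / B C0 _: fires at position(s) 5: opzouti
3. o -> e, u -> i / F C0 _: no change
surface: opzouti


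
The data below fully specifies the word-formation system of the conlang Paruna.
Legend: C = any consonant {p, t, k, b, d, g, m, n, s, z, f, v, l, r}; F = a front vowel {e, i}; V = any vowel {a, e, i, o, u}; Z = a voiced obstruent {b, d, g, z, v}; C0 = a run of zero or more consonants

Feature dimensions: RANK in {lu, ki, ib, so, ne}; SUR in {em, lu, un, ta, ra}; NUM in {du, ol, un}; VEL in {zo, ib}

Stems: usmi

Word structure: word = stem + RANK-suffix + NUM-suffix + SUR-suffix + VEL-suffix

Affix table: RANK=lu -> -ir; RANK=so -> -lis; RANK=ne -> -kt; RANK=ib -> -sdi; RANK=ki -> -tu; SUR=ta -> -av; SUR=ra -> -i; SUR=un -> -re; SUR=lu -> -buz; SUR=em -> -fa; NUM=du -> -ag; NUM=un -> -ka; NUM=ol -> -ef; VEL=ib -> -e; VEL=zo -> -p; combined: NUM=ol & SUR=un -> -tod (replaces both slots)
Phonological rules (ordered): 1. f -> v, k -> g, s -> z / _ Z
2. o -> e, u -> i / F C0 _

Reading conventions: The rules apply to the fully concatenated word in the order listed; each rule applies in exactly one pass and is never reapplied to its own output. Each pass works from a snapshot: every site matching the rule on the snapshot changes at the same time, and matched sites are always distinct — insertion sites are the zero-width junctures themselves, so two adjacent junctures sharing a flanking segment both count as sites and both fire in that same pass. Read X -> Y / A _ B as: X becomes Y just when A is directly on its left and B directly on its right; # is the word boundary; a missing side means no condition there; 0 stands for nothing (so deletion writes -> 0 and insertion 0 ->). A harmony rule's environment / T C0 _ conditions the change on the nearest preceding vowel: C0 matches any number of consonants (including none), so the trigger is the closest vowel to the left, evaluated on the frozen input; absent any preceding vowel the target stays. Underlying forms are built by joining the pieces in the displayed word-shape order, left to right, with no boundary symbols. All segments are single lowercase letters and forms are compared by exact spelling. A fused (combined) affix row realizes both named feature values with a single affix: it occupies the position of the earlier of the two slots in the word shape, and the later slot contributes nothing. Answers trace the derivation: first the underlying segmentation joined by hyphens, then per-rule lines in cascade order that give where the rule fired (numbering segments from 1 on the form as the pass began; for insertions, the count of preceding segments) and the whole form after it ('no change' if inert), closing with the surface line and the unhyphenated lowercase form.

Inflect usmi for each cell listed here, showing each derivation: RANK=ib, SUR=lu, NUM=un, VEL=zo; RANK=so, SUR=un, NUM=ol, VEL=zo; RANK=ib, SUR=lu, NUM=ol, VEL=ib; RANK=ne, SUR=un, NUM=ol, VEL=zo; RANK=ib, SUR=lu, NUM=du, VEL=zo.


cell RANK=ib, SUR=lu, NUM=un, VEL=zo:
underlying: usmi-sdi-ka-buz-p
1. f -> v, k -> g, s -> z / _ Z: fires at position(s) 5: usmizdikabuzp
2. o -> e, u -> i / F C0 _: no change
surface: usmizdikabuzp

cell RANK=so, SUR=un, NUM=ol, VEL=zo:
underlying: usmi-lis-tod-p
1. f -> v, k -> g, s -> z / _ Z: no change
2. o -> e, u -> i / F C0 _: fires at position(s) 9: usmilistedp
surface: usmilistedp

cell RANK=ib, SUR=lu, NUM=ol, VEL=ib:
underlying: usmi-sdi-ef-buz-e
1. f -> v, k -> g, s -> z / _ Z: fires at position(s) 5, 9: usmizdievbuze
2. o -> e, u -> i / F C0 _: fires at position(s) 11: usmizdievbize
surface: usmizdievbize

cell RANK=ne, SUR=un, NUM=ol, VEL=zo:
underlying: usmi-kt-tod-p
1. f -> v, k -> g, s -> z / _ Z: no change
2. o -> e, u -> i / F C0 _: fires at position(s) 8: usmikttedp
surface: usmikttedp

cell RANK=ib, SUR=lu, NUM=du, VEL=zo:
underlying: usmi-sdi-ag-buz-p
1. f -> v, k -> g, s -> z / _ Z: fires at position(s) 5: usmizdiagbuzp
2. o -> e, u -> i / F C0 _: no change
surface: usmizdiagbuzp


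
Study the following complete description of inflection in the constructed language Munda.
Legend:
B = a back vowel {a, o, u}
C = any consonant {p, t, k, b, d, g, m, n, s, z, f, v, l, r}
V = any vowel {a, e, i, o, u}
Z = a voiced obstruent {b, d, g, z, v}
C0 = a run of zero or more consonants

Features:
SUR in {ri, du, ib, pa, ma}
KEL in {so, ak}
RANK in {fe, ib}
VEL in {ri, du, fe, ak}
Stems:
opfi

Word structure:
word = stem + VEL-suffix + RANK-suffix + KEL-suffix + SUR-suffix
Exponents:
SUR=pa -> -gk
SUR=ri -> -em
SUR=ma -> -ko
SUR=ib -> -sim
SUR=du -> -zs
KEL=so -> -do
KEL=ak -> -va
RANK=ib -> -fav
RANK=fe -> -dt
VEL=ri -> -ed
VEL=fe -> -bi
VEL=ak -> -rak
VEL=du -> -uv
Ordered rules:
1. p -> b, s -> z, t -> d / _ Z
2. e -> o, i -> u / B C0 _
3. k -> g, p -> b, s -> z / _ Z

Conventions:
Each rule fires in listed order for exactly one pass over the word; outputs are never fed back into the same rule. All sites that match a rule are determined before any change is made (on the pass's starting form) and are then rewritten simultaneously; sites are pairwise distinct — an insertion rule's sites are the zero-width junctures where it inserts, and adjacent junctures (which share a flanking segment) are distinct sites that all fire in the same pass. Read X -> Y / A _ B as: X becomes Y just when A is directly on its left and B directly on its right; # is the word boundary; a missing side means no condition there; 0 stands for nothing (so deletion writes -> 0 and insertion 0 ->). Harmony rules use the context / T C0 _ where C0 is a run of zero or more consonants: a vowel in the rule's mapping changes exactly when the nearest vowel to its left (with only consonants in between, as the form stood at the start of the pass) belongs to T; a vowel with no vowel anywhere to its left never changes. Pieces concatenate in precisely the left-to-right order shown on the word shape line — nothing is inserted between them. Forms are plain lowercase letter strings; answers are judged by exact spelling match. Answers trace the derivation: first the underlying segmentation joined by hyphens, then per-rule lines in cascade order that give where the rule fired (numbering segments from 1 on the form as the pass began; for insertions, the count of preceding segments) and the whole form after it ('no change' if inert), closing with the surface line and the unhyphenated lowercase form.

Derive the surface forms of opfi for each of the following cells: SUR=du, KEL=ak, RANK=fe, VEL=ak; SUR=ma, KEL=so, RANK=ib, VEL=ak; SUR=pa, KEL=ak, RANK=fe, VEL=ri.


cell SUR=du, KEL=ak, RANK=fe, VEL=ak:
underlying: opfi-rak-dt-va-zs
1. p -> b, s -> z, t -> d / _ Z: fires at position(s) 9: opfirakddvazs
2. e -> o, i -> u / B C0 _: fires at position(s) 4: opfurakddvazs
3. k -> g, p -> b, s -> z / _ Z: fires at position(s) 7: opfuragddvazs
surface: opfuragddvazs

cell SUR=ma, KEL=so, RANK=ib, VEL=ak:
underlying: opfi-rak-fav-do-ko
1. p -> b, s -> z, t -> d / _ Z: no change
2. e -> o, i -> u / B C0 _: fires at position(s) 4: opfurakfavdoko
3. k -> g, p -> b, s -> z / _ Z: no change
surface: opfurakfavdoko

cell SUR=pa, KEL=ak, RANK=fe, VEL=ri:
underlying: opfi-ed-dt-va-gk
1. p -> b, s -> z, t -> d / _ Z: fires at position(s) 8: opfiedddvagk
2. e -> o, i -> u / B C0 _: fires at position(s) 4: opfuedddvagk
3. k -> g, p -> b, s -> z / _ Z: no change
surface: opfuedddvagk


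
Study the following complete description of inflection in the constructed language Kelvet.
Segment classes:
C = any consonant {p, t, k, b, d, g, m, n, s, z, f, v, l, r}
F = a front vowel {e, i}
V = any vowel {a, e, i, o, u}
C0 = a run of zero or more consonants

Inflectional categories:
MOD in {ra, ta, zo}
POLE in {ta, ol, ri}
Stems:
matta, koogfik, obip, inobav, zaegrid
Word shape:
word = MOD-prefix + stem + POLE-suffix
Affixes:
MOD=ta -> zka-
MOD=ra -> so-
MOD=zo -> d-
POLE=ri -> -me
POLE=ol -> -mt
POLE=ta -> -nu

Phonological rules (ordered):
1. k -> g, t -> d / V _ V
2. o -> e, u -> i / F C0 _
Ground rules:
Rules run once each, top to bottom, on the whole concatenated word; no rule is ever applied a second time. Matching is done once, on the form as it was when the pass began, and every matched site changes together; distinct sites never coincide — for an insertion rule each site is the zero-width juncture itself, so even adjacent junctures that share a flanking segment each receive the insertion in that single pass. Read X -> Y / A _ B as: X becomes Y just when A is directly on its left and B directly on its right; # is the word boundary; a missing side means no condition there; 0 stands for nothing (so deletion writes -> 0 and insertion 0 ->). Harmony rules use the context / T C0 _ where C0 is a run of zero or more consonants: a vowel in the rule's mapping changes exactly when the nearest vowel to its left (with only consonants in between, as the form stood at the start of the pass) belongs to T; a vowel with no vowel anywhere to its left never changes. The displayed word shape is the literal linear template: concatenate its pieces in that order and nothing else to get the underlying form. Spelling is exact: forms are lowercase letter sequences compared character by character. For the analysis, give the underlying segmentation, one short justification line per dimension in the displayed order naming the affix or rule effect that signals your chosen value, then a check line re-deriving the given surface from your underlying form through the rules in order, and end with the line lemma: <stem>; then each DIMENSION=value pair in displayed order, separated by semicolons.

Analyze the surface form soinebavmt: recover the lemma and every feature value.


underlying: so-inobav-mt
MOD=ra - signalled by the affix so-
POLE=ol - signalled by the affix -mt
check: soinobavmt -> soinobavmt -> soinebavmt
lemma: inobav; MOD=ra; POLE=ol


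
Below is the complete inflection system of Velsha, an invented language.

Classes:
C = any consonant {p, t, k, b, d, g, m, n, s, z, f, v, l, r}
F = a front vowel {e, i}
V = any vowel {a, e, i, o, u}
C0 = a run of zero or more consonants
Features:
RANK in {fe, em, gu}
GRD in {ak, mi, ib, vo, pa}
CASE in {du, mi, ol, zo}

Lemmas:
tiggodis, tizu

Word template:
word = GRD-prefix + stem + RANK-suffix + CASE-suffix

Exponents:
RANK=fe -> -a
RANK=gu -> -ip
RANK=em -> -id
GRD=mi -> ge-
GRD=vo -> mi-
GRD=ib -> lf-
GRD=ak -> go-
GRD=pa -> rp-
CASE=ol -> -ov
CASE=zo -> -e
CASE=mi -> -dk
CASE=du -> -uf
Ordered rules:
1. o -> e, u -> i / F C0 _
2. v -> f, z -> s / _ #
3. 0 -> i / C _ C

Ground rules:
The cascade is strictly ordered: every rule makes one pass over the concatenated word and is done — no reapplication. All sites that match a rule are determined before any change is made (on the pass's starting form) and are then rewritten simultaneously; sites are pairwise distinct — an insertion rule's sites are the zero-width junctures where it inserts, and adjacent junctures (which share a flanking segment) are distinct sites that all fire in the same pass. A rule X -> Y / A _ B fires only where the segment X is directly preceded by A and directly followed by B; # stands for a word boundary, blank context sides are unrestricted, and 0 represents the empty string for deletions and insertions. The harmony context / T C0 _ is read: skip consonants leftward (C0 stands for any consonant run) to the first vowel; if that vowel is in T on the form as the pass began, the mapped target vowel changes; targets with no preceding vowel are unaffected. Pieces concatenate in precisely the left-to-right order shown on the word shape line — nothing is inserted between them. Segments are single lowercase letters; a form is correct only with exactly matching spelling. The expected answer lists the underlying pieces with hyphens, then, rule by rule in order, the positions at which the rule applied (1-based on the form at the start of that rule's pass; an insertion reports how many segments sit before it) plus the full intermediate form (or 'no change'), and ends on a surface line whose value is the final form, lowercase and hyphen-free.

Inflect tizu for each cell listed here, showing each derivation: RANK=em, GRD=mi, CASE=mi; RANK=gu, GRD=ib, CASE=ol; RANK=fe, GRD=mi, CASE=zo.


cell RANK=em, GRD=mi, CASE=mi:
underlying: ge-tizu-id-dk
1. o -> e, u -> i / F C0 _: fires at position(s) 6: getiziiddk
2. v -> f, z -> s / _ #: no change
3. 0 -> i / C _ C: inserts after position(s) 8, 9: getiziididik
surface: getiziididik

cell RANK=gu, GRD=ib, CASE=ol:
underlying: lf-tizu-ip-ov
1. o -> e, u -> i / F C0 _: fires at position(s) 6, 9: lftiziipev
2. v -> f, z -> s / _ #: fires at position(s) 10: lftiziipef
3. 0 -> i / C _ C: inserts after position(s) 1, 2: lifitiziipef
surface: lifitiziipef

cell RANK=fe, GRD=mi, CASE=zo:
underlying: ge-tizu-a-e
1. o -> e, u -> i / F C0 _: fires at position(s) 6: getiziae
2. v -> f, z -> s / _ #: no change
3. 0 -> i / C _ C: no change
surface: getiziae


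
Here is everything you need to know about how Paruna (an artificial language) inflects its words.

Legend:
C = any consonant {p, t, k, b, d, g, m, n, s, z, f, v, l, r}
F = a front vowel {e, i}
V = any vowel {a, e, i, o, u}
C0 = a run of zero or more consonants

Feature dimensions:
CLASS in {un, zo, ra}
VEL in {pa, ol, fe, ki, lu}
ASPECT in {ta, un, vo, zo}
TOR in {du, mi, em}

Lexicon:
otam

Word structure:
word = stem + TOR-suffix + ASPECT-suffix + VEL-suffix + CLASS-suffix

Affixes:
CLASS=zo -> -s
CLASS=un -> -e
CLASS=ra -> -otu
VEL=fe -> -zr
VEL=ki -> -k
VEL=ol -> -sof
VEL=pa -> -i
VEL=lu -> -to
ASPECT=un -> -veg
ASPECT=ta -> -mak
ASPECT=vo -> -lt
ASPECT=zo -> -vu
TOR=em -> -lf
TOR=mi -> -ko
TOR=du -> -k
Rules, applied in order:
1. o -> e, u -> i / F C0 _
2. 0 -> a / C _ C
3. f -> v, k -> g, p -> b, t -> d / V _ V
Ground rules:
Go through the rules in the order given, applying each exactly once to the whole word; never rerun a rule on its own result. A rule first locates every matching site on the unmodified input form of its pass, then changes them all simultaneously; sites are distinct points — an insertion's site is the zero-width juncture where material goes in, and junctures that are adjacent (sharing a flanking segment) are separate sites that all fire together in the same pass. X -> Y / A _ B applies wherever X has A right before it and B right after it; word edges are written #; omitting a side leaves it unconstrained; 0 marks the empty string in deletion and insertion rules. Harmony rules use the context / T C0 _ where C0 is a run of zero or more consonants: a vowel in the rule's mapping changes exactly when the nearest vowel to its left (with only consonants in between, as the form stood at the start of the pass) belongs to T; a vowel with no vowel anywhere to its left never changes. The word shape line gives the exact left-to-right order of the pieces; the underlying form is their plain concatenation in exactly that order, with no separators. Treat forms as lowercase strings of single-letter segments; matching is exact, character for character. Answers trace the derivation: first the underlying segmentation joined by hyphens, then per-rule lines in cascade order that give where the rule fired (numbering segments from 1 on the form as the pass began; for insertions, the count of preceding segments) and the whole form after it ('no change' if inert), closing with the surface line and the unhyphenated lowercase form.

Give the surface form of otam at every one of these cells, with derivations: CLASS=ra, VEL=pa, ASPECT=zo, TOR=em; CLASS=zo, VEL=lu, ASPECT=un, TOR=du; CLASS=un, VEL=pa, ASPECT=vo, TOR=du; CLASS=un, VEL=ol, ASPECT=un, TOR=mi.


cell CLASS=ra, VEL=pa, ASPECT=zo, TOR=em:
underlying: otam-lf-vu-i-otu
1. o -> e, u -> i / F C0 _: fires at position(s) 10: otamlfvuietu
2. 0 -> a / C _ C: inserts after position(s) 4, 5, 6: otamalafavuietu
3. f -> v, k -> g, p -> b, t -> d / V _ V: fires at position(s) 2, 8, 14: odamalavavuiedu
surface: odamalavavuiedu

cell CLASS=zo, VEL=lu, ASPECT=un, TOR=du:
underlying: otam-k-veg-to-s
1. o -> e, u -> i / F C0 _: fires at position(s) 10: otamkvegtes
2. 0 -> a / C _ C: inserts after position(s) 4, 5, 8: otamakavegates
3. f -> v, k -> g, p -> b, t -> d / V _ V: fires at position(s) 2, 6, 12: odamagavegades
surface: odamagavegades

cell CLASS=un, VEL=pa, ASPECT=vo, TOR=du:
underlying: otam-k-lt-i-e
1. o -> e, u -> i / F C0 _: no change
2. 0 -> a / C _ C: inserts after position(s) 4, 5, 6: otamakalatie
3. f -> v, k -> g, p -> b, t -> d / V _ V: fires at position(s) 2, 6, 10: odamagaladie
surface: odamagaladie

cell CLASS=un, VEL=ol, ASPECT=un, TOR=mi:
underlying: otam-ko-veg-sof-e
1. o -> e, u -> i / F C0 _: fires at position(s) 11: otamkovegsefe
2. 0 -> a / C _ C: inserts after position(s) 4, 9: otamakovegasefe
3. f -> v, k -> g, p -> b, t -> d / V _ V: fires at position(s) 2, 6, 14: odamagovegaseve
surface: odamagovegaseve


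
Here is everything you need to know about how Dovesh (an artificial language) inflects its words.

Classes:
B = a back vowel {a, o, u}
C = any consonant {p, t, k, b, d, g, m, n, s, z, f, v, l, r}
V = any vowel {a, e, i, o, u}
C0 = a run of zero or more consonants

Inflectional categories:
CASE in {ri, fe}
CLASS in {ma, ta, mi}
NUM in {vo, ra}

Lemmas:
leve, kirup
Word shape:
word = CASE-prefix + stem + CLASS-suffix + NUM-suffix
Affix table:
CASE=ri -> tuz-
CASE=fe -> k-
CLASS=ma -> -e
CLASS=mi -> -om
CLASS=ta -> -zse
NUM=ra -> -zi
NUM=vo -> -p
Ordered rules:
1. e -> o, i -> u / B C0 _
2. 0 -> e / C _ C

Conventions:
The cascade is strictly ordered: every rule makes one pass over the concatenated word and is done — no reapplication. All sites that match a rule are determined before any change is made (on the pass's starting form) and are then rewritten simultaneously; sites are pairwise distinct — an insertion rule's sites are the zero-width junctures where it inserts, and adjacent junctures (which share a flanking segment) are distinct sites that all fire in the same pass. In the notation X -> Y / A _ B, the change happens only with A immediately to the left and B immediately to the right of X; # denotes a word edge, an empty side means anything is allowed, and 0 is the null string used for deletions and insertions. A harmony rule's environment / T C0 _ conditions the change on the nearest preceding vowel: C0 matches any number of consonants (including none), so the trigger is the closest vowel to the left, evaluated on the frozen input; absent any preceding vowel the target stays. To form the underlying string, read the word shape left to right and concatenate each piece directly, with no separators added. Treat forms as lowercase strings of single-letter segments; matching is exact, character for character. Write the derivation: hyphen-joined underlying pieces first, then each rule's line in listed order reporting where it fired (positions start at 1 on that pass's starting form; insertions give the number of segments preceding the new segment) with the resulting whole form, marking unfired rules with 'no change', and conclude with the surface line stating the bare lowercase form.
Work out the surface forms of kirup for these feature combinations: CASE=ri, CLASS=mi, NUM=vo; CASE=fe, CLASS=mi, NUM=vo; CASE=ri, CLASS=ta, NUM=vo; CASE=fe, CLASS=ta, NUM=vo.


cell CASE=ri, CLASS=mi, NUM=vo:
underlying: tuz-kirup-om-p
1. e -> o, i -> u / B C0 _: fires at position(s) 5: tuzkurupomp
2. 0 -> e / C _ C: inserts after position(s) 3, 10: tuzekurupomep
surface: tuzekurupomep

cell CASE=fe, CLASS=mi, NUM=vo:
underlying: k-kirup-om-p
1. e -> o, i -> u / B C0 _: no change
2. 0 -> e / C _ C: inserts after position(s) 1, 8: kekirupomep
surface: kekirupomep

cell CASE=ri, CLASS=ta, NUM=vo:
underlying: tuz-kirup-zse-p
1. e -> o, i -> u / B C0 _: fires at position(s) 5, 11: tuzkurupzsop
2. 0 -> e / C _ C: inserts after position(s) 3, 8, 9: tuzekurupezesop
surface: tuzekurupezesop

cell CASE=fe, CLASS=ta, NUM=vo:
underlying: k-kirup-zse-p
1. e -> o, i -> u / B C0 _: fires at position(s) 9: kkirupzsop
2. 0 -> e / C _ C: inserts after position(s) 1, 6, 7: kekirupezesop
surface: kekirupezesop


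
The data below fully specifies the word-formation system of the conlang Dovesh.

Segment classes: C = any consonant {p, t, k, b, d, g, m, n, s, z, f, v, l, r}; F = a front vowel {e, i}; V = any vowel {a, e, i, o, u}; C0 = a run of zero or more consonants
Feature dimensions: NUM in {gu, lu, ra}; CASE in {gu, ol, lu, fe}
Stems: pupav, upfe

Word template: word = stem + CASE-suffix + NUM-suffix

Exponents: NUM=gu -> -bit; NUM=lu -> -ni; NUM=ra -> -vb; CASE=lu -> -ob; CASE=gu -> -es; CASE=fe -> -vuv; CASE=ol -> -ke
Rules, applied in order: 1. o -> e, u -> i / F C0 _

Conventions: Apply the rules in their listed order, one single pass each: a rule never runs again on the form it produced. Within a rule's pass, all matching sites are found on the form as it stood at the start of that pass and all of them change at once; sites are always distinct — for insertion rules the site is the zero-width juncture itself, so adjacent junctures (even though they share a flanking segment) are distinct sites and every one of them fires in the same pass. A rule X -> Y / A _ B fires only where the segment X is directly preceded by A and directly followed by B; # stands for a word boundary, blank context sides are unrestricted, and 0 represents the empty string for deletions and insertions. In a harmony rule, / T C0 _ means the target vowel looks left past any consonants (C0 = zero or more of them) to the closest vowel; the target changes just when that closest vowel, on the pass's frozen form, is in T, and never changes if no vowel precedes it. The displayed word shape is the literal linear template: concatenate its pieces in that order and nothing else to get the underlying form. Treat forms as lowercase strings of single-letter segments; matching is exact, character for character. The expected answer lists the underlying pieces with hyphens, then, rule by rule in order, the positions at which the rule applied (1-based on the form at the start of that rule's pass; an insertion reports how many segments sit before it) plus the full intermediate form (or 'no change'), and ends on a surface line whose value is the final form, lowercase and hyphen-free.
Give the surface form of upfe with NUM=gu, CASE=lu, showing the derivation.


underlying: upfe-ob-bit
1. o -> e, u -> i / F C0 _: fires at position(s) 5: upfeebbit
surface: upfeebbit


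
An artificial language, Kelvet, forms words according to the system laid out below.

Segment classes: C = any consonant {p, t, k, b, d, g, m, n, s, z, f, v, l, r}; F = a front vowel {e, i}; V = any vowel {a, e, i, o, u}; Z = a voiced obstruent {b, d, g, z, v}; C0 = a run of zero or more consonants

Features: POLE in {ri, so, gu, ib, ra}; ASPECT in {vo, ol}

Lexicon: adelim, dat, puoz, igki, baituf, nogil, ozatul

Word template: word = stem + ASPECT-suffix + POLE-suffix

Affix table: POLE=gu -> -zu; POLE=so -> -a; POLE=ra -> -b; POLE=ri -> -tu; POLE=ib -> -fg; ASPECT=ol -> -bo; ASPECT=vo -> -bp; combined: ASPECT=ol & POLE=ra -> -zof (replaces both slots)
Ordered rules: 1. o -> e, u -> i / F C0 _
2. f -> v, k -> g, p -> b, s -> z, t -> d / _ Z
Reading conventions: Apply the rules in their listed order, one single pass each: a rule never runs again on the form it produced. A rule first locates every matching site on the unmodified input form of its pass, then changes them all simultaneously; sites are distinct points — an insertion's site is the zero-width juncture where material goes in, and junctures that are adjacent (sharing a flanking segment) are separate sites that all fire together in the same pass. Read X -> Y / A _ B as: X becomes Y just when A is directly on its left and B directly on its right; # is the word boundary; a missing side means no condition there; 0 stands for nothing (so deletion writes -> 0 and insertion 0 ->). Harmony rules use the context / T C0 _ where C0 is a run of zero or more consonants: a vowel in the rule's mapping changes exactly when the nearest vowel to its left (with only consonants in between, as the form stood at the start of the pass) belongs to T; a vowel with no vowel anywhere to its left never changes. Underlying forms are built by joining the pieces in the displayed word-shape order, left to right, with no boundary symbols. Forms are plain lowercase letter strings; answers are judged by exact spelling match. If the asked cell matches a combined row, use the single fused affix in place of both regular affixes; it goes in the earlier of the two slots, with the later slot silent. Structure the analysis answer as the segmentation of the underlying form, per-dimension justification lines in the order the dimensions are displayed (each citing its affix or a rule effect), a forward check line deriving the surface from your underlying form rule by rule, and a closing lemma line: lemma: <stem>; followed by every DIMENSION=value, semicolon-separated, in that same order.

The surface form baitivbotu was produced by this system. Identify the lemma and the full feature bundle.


underlying: baituf-bo-tu
POLE=ri - signalled by the affix -tu
ASPECT=ol - signalled by the affix -bo
check: baitufbotu -> baitifbotu -> baitivbotu
lemma: baituf; POLE=ri; ASPECT=ol
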